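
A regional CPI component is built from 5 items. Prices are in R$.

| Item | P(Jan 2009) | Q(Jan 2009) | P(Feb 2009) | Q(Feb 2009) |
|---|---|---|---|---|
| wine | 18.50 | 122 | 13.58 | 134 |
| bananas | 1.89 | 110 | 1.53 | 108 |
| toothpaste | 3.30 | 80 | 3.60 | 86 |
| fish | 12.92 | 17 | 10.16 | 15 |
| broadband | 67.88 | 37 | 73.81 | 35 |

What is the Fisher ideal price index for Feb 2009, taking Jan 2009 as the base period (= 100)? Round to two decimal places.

91.37

Laspeyres component (base-period weights):
ΣP(Feb 2009)Q(Jan 2009) = 13.58×122 + 1.53×110 + 3.60×80 + 10.16×17 + 73.81×37 = 1656.76 + 168.3 + 288 + 172.72 + 2730.97 = 5016.75
ΣP(Jan 2009)Q(Jan 2009) = 18.50×122 + 1.89×110 + 3.30×80 + 12.92×17 + 67.88×37 = 2257 + 207.9 + 264 + 219.64 + 2511.56 = 5460.1
L = 5016.75 / 5460.1 × 100 = 91.8802
Paasche component (current-period weights):
ΣP(Feb 2009)Q(Feb 2009) = 13.58×134 + 1.53×108 + 3.60×86 + 10.16×15 + 73.81×35 = 1819.72 + 165.24 + 309.6 + 152.4 + 2583.35 = 5030.31
ΣP(Jan 2009)Q(Feb 2009) = 18.50×134 + 1.89×108 + 3.30×86 + 12.92×15 + 67.88×35 = 2479 + 204.12 + 283.8 + 193.8 + 2375.8 = 5536.52
P = 5030.31 / 5536.52 × 100 = 90.8569
Fisher = √(L × P) = √(91.8802 × 90.8569) = 91.3671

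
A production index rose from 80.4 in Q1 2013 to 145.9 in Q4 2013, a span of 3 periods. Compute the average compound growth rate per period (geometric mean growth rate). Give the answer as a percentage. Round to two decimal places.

21.97%

Growth factor = (145.9/80.4)^(1/3) = (1.814677)^(1/3) = 1.219738
Growth rate = 1.219738 − 1 = 0.219738 = 21.9738%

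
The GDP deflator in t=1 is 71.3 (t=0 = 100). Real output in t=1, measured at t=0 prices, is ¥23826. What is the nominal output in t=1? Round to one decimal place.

16987.9

Nominal = Real × (Index/100) = 23826 × (71.3/100)
        = 23826 × 0.713 = 16987.9380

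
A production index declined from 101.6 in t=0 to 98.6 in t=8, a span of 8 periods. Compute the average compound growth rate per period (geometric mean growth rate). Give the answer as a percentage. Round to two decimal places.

-0.37%

Growth factor = (98.6/101.6)^(1/8) = (0.970472)^(1/8) = 0.996260
Growth rate = 0.996260 − 1 = -0.003740 = -0.3740%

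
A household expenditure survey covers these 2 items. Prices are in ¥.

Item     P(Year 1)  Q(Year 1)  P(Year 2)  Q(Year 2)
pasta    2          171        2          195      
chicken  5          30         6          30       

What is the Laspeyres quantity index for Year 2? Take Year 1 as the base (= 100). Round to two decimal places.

109.76

Laspeyres quantity index uses base-period prices as weights.
ΣP(Year 1)·Q(Year 2) = 2×195 + 5×30 = 390 + 150 = 540
ΣP(Year 1)·Q(Year 1) = 2×171 + 5×30 = 342 + 150 = 492
Index = 540 / 492 × 100 = 109.7561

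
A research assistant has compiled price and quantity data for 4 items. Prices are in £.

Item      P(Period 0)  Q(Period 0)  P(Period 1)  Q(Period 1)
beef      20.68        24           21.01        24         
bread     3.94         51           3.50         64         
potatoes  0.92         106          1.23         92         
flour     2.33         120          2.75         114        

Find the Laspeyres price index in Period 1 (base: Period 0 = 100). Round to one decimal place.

106.4

Laspeyres price index uses base-period quantities as weights.
ΣP(Period 1)·Q(Period 0) = 21.01×24 + 3.50×51 + 1.23×106 + 2.75×120 = 504.24 + 178.5 + 130.38 + 330 = 1143.12
ΣP(Period 0)·Q(Period 0) = 20.68×24 + 3.94×51 + 0.92×106 + 2.33×120 = 496.32 + 200.94 + 97.52 + 279.6 = 1074.38
Index = 1143.12 / 1074.38 × 100 = 106.3981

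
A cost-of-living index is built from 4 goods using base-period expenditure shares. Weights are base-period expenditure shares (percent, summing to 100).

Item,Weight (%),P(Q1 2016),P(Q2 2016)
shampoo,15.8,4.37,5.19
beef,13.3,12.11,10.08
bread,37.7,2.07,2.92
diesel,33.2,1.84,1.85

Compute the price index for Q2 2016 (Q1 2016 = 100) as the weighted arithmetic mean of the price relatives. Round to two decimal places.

shampoo: 15.8 × (5.19/4.37) = 15.8 × 1.187643 = 18.7648
beef: 13.3 × (10.08/12.11) = 13.3 × 0.832370 = 11.0705
bread: 37.7 × (2.92/2.07) = 37.7 × 1.410628 = 53.1807
diesel: 33.2 × (1.85/1.84) = 33.2 × 1.005435 = 33.3804
Index = Σ wᵢ·(p₁ᵢ/p₀ᵢ) = 18.7648 + 11.0705 + 53.1807 + 33.3804 = 116.3964

116.40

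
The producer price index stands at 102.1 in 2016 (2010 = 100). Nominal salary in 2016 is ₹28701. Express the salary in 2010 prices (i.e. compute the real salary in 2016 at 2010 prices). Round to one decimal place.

28110.7

Real = Nominal ÷ (Index/100) = 28701 ÷ (102.1/100)
     = 28701 ÷ 1.021 = 28110.6758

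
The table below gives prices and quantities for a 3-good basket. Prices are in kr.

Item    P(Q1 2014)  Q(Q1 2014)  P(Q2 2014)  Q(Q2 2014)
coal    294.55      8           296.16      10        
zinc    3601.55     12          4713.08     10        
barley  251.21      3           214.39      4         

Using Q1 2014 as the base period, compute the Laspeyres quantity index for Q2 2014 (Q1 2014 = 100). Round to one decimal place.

Laspeyres quantity index uses base-period prices as weights.
ΣP(Q1 2014)·Q(Q2 2014) = 294.55×10 + 3601.55×10 + 251.21×4 = 2945.5 + 36015.5 + 1004.84 = 39965.84
ΣP(Q1 2014)·Q(Q1 2014) = 294.55×8 + 3601.55×12 + 251.21×3 = 2356.4 + 43218.6 + 753.63 = 46328.63
Index = 39965.84 / 46328.63 × 100 = 86.2660

86.3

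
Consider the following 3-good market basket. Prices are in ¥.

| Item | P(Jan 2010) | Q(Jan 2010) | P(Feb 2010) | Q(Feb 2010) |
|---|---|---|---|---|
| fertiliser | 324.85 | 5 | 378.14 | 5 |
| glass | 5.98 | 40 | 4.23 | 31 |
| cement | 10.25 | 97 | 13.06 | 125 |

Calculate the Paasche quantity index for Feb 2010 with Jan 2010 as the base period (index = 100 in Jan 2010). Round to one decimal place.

Paasche quantity index uses current-period prices as weights.
ΣP(Feb 2010)·Q(Feb 2010) = 378.14×5 + 4.23×31 + 13.06×125 = 1890.7 + 131.13 + 1632.5 = 3654.33
ΣP(Feb 2010)·Q(Jan 2010) = 378.14×5 + 4.23×40 + 13.06×97 = 1890.7 + 169.2 + 1266.82 = 3326.72
Index = 3654.33 / 3326.72 × 100 = 109.8478

109.8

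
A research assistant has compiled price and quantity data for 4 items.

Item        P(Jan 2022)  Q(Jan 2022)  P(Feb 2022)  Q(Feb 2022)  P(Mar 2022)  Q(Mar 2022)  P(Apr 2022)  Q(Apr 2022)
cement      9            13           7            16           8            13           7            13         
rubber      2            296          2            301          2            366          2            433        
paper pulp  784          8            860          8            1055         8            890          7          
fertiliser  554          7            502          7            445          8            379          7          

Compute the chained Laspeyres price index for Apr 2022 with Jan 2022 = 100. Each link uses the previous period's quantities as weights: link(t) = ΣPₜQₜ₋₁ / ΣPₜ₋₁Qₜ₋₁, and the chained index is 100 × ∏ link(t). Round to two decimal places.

Link Jan 2022→Feb 2022:
ΣP(Feb 2022)Q(Jan 2022) = 7×13 + 2×296 + 860×8 + 502×7 = 91 + 592 + 6880 + 3514 = 11077
ΣP(Jan 2022)Q(Jan 2022) = 9×13 + 2×296 + 784×8 + 554×7 = 117 + 592 + 6272 + 3878 = 10859
link = 11077/10859 = 1.020076
Link Feb 2022→Mar 2022:
ΣP(Mar 2022)Q(Feb 2022) = 8×16 + 2×301 + 1055×8 + 445×7 = 128 + 602 + 8440 + 3115 = 12285
ΣP(Feb 2022)Q(Feb 2022) = 7×16 + 2×301 + 860×8 + 502×7 = 112 + 602 + 6880 + 3514 = 11108
link = 12285/11108 = 1.105960
Link Mar 2022→Apr 2022:
ΣP(Apr 2022)Q(Mar 2022) = 7×13 + 2×366 + 890×8 + 379×8 = 91 + 732 + 7120 + 3032 = 10975
ΣP(Mar 2022)Q(Mar 2022) = 8×13 + 2×366 + 1055×8 + 445×8 = 104 + 732 + 8440 + 3560 = 12836
link = 10975/12836 = 0.855017
Chained index = 100 × 1.020076 × 1.105960 × 0.855017 = 96.4598

96.46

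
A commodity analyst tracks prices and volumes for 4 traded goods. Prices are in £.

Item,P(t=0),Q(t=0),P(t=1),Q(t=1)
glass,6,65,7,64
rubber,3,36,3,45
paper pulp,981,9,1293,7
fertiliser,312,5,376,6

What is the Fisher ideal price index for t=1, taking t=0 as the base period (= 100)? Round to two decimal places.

128.88

Laspeyres component (base-period weights):
ΣP(t=1)Q(t=0) = 7×65 + 3×36 + 1293×9 + 376×5 = 455 + 108 + 11637 + 1880 = 14080
ΣP(t=0)Q(t=0) = 6×65 + 3×36 + 981×9 + 312×5 = 390 + 108 + 8829 + 1560 = 10887
L = 14080 / 10887 × 100 = 129.3286
Paasche component (current-period weights):
ΣP(t=1)Q(t=1) = 7×64 + 3×45 + 1293×7 + 376×6 = 448 + 135 + 9051 + 2256 = 11890
ΣP(t=0)Q(t=1) = 6×64 + 3×45 + 981×7 + 312×6 = 384 + 135 + 6867 + 1872 = 9258
P = 11890 / 9258 × 100 = 128.4295
Fisher = √(L × P) = √(129.3286 × 128.4295) = 128.8782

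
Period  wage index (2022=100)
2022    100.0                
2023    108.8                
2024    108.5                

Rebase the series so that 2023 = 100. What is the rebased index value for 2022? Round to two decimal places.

91.91

Rebased(2022) = 100.0 / 108.8 × 100 = 91.9118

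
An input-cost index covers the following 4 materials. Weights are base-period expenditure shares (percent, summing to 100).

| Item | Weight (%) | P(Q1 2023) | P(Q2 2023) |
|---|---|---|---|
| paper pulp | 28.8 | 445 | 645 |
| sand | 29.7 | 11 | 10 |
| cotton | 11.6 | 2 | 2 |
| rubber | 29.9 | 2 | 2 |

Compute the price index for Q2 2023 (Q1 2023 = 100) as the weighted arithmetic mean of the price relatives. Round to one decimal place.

110.2

paper pulp: 28.8 × (645/445) = 28.8 × 1.449438 = 41.7438
sand: 29.7 × (10/11) = 29.7 × 0.909091 = 27.0000
cotton: 11.6 × (2/2) = 11.6 × 1.000000 = 11.6000
rubber: 29.9 × (2/2) = 29.9 × 1.000000 = 29.9000
Index = Σ wᵢ·(p₁ᵢ/p₀ᵢ) = 41.7438 + 27.0000 + 11.6000 + 29.9000 = 110.2438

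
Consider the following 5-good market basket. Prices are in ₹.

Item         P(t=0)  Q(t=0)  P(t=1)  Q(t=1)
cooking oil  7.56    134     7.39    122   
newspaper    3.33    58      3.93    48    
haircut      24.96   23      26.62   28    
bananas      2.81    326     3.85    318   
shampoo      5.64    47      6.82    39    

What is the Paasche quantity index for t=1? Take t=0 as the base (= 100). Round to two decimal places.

97.64

Paasche quantity index uses current-period prices as weights.
ΣP(t=1)·Q(t=1) = 7.39×122 + 3.93×48 + 26.62×28 + 3.85×318 + 6.82×39 = 901.58 + 188.64 + 745.36 + 1224.3 + 265.98 = 3325.86
ΣP(t=1)·Q(t=0) = 7.39×134 + 3.93×58 + 26.62×23 + 3.85×326 + 6.82×47 = 990.26 + 227.94 + 612.26 + 1255.1 + 320.54 = 3406.1
Index = 3325.86 / 3406.1 × 100 = 97.6442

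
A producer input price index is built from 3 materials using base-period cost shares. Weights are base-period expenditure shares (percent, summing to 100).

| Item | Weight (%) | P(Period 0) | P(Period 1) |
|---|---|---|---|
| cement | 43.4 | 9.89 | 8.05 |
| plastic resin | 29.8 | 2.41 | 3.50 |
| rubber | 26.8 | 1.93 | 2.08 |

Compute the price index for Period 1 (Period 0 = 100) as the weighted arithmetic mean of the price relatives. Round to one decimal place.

107.5

cement: 43.4 × (8.05/9.89) = 43.4 × 0.813953 = 35.3256
plastic resin: 29.8 × (3.50/2.41) = 29.8 × 1.452282 = 43.2780
rubber: 26.8 × (2.08/1.93) = 26.8 × 1.077720 = 28.8829
Index = Σ wᵢ·(p₁ᵢ/p₀ᵢ) = 35.3256 + 43.2780 + 28.8829 = 107.4865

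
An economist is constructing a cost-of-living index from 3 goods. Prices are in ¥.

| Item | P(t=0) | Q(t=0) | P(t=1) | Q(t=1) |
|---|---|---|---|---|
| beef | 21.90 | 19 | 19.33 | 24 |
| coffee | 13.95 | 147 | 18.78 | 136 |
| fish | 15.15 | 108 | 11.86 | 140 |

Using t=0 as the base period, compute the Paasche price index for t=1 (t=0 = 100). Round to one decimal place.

103.0

Paasche price index uses current-period quantities as weights.
ΣP(t=1)·Q(t=1) = 19.33×24 + 18.78×136 + 11.86×140 = 463.92 + 2554.08 + 1660.4 = 4678.4
ΣP(t=0)·Q(t=1) = 21.90×24 + 13.95×136 + 15.15×140 = 525.6 + 1897.2 + 2121 = 4543.8
Index = 4678.4 / 4543.8 × 100 = 102.9623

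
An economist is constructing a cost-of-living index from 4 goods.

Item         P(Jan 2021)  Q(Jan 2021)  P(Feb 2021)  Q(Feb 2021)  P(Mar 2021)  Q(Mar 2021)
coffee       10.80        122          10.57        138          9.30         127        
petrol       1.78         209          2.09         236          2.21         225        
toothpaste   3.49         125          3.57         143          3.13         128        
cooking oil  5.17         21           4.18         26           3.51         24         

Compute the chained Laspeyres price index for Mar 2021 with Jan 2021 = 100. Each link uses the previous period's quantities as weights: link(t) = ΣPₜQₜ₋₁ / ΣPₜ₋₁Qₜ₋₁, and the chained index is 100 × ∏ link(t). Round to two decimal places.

92.22

Link Jan 2021→Feb 2021:
ΣP(Feb 2021)Q(Jan 2021) = 10.57×122 + 2.09×209 + 3.57×125 + 4.18×21 = 1289.54 + 436.81 + 446.25 + 87.78 = 2260.38
ΣP(Jan 2021)Q(Jan 2021) = 10.80×122 + 1.78×209 + 3.49×125 + 5.17×21 = 1317.6 + 372.02 + 436.25 + 108.57 = 2234.44
link = 2260.38/2234.44 = 1.011609
Link Feb 2021→Mar 2021:
ΣP(Mar 2021)Q(Feb 2021) = 9.30×138 + 2.21×236 + 3.13×143 + 3.51×26 = 1283.4 + 521.56 + 447.59 + 91.26 = 2343.81
ΣP(Feb 2021)Q(Feb 2021) = 10.57×138 + 2.09×236 + 3.57×143 + 4.18×26 = 1458.66 + 493.24 + 510.51 + 108.68 = 2571.09
link = 2343.81/2571.09 = 0.911602
Chained index = 100 × 1.011609 × 0.911602 = 92.2185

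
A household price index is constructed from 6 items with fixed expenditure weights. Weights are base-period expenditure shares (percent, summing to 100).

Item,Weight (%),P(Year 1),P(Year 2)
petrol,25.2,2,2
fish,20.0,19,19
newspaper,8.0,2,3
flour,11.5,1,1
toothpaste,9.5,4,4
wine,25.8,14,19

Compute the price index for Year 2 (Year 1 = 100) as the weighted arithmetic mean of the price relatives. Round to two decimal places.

petrol: 25.2 × (2/2) = 25.2 × 1.000000 = 25.2000
fish: 20.0 × (19/19) = 20.0 × 1.000000 = 20.0000
newspaper: 8.0 × (3/2) = 8.0 × 1.500000 = 12.0000
flour: 11.5 × (1/1) = 11.5 × 1.000000 = 11.5000
toothpaste: 9.5 × (4/4) = 9.5 × 1.000000 = 9.5000
wine: 25.8 × (19/14) = 25.8 × 1.357143 = 35.0143
Index = Σ wᵢ·(p₁ᵢ/p₀ᵢ) = 25.2000 + 20.0000 + 12.0000 + 11.5000 + 9.5000 + 35.0143 = 113.2143

113.21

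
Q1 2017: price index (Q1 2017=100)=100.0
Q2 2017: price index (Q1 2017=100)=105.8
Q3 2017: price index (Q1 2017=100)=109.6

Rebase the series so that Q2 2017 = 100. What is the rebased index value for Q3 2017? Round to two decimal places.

Rebased(Q3 2017) = 109.6 / 105.8 × 100 = 103.5917

103.59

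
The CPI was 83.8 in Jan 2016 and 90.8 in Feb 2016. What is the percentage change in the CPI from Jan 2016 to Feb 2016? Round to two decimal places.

8.35%

Change = (90.8 − 83.8) / 83.8 × 100
       = 7.0 / 83.8 × 100 = 8.3532%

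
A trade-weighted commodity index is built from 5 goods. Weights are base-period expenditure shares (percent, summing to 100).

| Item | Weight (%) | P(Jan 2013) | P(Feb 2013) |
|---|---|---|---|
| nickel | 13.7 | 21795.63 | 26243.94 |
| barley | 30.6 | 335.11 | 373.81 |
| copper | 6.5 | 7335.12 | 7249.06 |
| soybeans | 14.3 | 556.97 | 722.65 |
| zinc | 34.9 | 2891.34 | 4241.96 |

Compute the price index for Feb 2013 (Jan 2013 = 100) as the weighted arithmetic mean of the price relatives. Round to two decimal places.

nickel: 13.7 × (26243.94/21795.63) = 13.7 × 1.204092 = 16.4961
barley: 30.6 × (373.81/335.11) = 30.6 × 1.115484 = 34.1338
copper: 6.5 × (7249.06/7335.12) = 6.5 × 0.988267 = 6.4237
soybeans: 14.3 × (722.65/556.97) = 14.3 × 1.297467 = 18.5538
zinc: 34.9 × (4241.96/2891.34) = 34.9 × 1.467126 = 51.2027
Index = Σ wᵢ·(p₁ᵢ/p₀ᵢ) = 16.4961 + 34.1338 + 6.4237 + 18.5538 + 51.2027 = 126.8101

126.81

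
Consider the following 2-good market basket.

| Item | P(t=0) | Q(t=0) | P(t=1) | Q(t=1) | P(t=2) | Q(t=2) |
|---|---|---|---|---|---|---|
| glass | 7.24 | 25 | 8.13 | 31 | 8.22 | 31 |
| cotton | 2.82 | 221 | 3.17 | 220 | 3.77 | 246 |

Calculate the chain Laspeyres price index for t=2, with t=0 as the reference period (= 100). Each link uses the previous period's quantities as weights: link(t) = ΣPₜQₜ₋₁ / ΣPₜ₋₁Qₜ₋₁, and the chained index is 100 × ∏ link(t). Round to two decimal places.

Link t=0→t=1:
ΣP(t=1)Q(t=0) = 8.13×25 + 3.17×221 = 203.25 + 700.57 = 903.82
ΣP(t=0)Q(t=0) = 7.24×25 + 2.82×221 = 181 + 623.22 = 804.22
link = 903.82/804.22 = 1.123847
Link t=1→t=2:
ΣP(t=2)Q(t=1) = 8.22×31 + 3.77×220 = 254.82 + 829.4 = 1084.22
ΣP(t=1)Q(t=1) = 8.13×31 + 3.17×220 = 252.03 + 697.4 = 949.43
link = 1084.22/949.43 = 1.141969
Chained index = 100 × 1.123847 × 1.141969 = 128.3399

128.34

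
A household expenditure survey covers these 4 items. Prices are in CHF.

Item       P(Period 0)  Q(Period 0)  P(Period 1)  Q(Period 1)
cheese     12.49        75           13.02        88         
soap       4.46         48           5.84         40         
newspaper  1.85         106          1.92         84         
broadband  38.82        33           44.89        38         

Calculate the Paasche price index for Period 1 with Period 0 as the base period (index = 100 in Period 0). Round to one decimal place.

111.6

Paasche price index uses current-period quantities as weights.
ΣP(Period 1)·Q(Period 1) = 13.02×88 + 5.84×40 + 1.92×84 + 44.89×38 = 1145.76 + 233.6 + 161.28 + 1705.82 = 3246.46
ΣP(Period 0)·Q(Period 1) = 12.49×88 + 4.46×40 + 1.85×84 + 38.82×38 = 1099.12 + 178.4 + 155.4 + 1475.16 = 2908.08
Index = 3246.46 / 2908.08 × 100 = 111.6359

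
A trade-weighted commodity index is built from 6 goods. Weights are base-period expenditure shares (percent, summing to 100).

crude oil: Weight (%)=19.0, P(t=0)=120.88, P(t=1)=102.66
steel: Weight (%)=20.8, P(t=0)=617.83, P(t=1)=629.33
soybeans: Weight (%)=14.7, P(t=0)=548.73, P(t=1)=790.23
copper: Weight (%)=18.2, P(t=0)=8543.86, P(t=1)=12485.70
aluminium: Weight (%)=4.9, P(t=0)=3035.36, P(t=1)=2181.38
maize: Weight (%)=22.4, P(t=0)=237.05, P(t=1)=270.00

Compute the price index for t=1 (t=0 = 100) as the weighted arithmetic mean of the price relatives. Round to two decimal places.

crude oil: 19.0 × (102.66/120.88) = 19.0 × 0.849272 = 16.1362
steel: 20.8 × (629.33/617.83) = 20.8 × 1.018614 = 21.1872
soybeans: 14.7 × (790.23/548.73) = 14.7 × 1.440107 = 21.1696
copper: 18.2 × (12485.70/8543.86) = 18.2 × 1.461365 = 26.5968
aluminium: 4.9 × (2181.38/3035.36) = 4.9 × 0.718656 = 3.5214
maize: 22.4 × (270.00/237.05) = 22.4 × 1.139000 = 25.5136
Index = Σ wᵢ·(p₁ᵢ/p₀ᵢ) = 16.1362 + 21.1872 + 21.1696 + 26.5968 + 3.5214 + 25.5136 = 114.1248

114.12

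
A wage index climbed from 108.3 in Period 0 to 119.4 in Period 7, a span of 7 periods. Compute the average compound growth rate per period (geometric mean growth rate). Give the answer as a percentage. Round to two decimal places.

Growth factor = (119.4/108.3)^(1/7) = (1.102493)^(1/7) = 1.014037
Growth rate = 1.014037 − 1 = 0.014037 = 1.4037%

1.40%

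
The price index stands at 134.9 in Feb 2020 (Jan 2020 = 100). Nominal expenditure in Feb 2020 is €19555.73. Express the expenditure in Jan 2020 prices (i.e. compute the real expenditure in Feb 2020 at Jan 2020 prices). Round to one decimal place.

Real = Nominal ÷ (Index/100) = 19555.73 ÷ (134.9/100)
     = 19555.73 ÷ 1.349 = 14496.4640

14496.5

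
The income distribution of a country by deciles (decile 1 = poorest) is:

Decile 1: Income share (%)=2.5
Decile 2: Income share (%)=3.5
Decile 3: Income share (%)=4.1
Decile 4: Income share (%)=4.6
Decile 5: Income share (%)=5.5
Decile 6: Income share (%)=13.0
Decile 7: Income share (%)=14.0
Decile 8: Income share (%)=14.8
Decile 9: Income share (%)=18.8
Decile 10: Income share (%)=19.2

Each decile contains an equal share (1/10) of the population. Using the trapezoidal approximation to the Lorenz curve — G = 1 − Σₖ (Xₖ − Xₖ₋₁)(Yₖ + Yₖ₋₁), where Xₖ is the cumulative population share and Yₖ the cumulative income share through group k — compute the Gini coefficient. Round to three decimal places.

Cumulative income shares Yₖ: 0.0250, 0.0600, 0.1010, 0.1470, 0.2020, 0.3320, 0.4720, 0.6200, 0.8080, 1.0000
Σ (Xₖ−Xₖ₋₁)(Yₖ+Yₖ₋₁) = (1/10)(0.0250+0.0000) + (1/10)(0.0600+0.0250) + (1/10)(0.1010+0.0600) + (1/10)(0.1470+0.1010) + (1/10)(0.2020+0.1470) + (1/10)(0.3320+0.2020) + (1/10)(0.4720+0.3320) + (1/10)(0.6200+0.4720) + (1/10)(0.8080+0.6200) + (1/10)(1.0000+0.8080)
  = 0.0025 + 0.0085 + 0.0161 + 0.0248 + 0.0349 + 0.0534 + 0.0804 + 0.1092 + 0.1428 + 0.1808 = 0.6534
G = 1 − 0.6534 = 0.3466

0.347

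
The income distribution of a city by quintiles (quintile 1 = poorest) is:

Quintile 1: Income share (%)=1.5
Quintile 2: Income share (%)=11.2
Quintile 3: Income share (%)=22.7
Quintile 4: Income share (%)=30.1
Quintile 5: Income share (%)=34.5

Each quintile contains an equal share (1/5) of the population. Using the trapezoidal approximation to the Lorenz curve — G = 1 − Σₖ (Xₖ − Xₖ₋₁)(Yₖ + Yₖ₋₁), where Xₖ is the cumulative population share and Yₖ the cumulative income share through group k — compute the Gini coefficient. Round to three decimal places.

0.340

Cumulative income shares Yₖ: 0.0150, 0.1270, 0.3540, 0.6550, 1.0000
Σ (Xₖ−Xₖ₋₁)(Yₖ+Yₖ₋₁) = (1/5)(0.0150+0.0000) + (1/5)(0.1270+0.0150) + (1/5)(0.3540+0.1270) + (1/5)(0.6550+0.3540) + (1/5)(1.0000+0.6550)
  = 0.0030 + 0.0284 + 0.0962 + 0.2018 + 0.3310 = 0.6604
G = 1 − 0.6604 = 0.3396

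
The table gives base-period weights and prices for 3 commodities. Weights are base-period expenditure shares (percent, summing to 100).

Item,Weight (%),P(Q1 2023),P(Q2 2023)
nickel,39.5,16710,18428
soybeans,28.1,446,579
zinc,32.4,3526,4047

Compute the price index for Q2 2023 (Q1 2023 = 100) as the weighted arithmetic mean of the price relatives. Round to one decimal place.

nickel: 39.5 × (18428/16710) = 39.5 × 1.102813 = 43.5611
soybeans: 28.1 × (579/446) = 28.1 × 1.298206 = 36.4796
zinc: 32.4 × (4047/3526) = 32.4 × 1.147760 = 37.1874
Index = Σ wᵢ·(p₁ᵢ/p₀ᵢ) = 43.5611 + 36.4796 + 37.1874 = 117.2281

117.2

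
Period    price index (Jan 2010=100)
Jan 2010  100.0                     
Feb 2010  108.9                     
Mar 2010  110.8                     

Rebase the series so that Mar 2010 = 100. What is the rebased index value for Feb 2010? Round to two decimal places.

98.29

Rebased(Feb 2010) = 108.9 / 110.8 × 100 = 98.2852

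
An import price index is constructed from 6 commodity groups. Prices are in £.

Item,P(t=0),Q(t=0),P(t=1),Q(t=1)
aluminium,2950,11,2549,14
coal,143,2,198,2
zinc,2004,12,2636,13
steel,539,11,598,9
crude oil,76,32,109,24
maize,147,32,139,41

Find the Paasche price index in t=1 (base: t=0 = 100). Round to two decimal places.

104.61

Paasche price index uses current-period quantities as weights.
ΣP(t=1)·Q(t=1) = 2549×14 + 198×2 + 2636×13 + 598×9 + 109×24 + 139×41 = 35686 + 396 + 34268 + 5382 + 2616 + 5699 = 84047
ΣP(t=0)·Q(t=1) = 2950×14 + 143×2 + 2004×13 + 539×9 + 76×24 + 147×41 = 41300 + 286 + 26052 + 4851 + 1824 + 6027 = 80340
Index = 84047 / 80340 × 100 = 104.6141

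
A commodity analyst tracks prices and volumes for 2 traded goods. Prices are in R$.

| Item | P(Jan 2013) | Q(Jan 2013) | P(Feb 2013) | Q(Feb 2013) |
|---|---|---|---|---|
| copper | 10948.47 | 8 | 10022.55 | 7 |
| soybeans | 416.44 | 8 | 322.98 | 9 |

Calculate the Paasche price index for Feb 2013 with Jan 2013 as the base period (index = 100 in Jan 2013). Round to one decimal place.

90.9

Paasche price index uses current-period quantities as weights.
ΣP(Feb 2013)·Q(Feb 2013) = 10022.55×7 + 322.98×9 = 70157.85 + 2906.82 = 73064.67
ΣP(Jan 2013)·Q(Feb 2013) = 10948.47×7 + 416.44×9 = 76639.29 + 3747.96 = 80387.25
Index = 73064.67 / 80387.25 × 100 = 90.8909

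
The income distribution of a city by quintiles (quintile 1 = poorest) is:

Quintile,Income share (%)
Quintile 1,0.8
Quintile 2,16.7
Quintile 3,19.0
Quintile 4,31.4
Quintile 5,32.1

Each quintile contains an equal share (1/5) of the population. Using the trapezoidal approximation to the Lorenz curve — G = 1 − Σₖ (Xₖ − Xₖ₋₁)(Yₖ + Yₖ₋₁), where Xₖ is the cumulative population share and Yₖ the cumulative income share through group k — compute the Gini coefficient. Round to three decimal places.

Cumulative income shares Yₖ: 0.0080, 0.1750, 0.3650, 0.6790, 1.0000
Σ (Xₖ−Xₖ₋₁)(Yₖ+Yₖ₋₁) = (1/5)(0.0080+0.0000) + (1/5)(0.1750+0.0080) + (1/5)(0.3650+0.1750) + (1/5)(0.6790+0.3650) + (1/5)(1.0000+0.6790)
  = 0.0016 + 0.0366 + 0.1080 + 0.2088 + 0.3358 = 0.6908
G = 1 − 0.6908 = 0.3092

0.309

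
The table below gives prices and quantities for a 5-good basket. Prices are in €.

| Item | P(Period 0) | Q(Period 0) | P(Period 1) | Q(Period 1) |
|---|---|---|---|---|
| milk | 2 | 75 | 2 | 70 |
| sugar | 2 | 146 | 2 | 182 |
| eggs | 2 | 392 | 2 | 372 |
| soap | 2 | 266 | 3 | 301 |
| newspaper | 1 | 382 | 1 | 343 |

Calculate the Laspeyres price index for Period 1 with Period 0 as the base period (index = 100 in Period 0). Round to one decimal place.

Laspeyres price index uses base-period quantities as weights.
ΣP(Period 1)·Q(Period 0) = 2×75 + 2×146 + 2×392 + 3×266 + 1×382 = 150 + 292 + 784 + 798 + 382 = 2406
ΣP(Period 0)·Q(Period 0) = 2×75 + 2×146 + 2×392 + 2×266 + 1×382 = 150 + 292 + 784 + 532 + 382 = 2140
Index = 2406 / 2140 × 100 = 112.4299

112.4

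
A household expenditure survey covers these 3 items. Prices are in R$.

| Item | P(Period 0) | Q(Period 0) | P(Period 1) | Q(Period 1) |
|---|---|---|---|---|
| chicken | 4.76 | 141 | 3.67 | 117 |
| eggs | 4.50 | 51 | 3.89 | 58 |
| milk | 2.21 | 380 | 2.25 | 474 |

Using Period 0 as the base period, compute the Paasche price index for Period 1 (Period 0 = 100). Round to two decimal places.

92.28

Paasche price index uses current-period quantities as weights.
ΣP(Period 1)·Q(Period 1) = 3.67×117 + 3.89×58 + 2.25×474 = 429.39 + 225.62 + 1066.5 = 1721.51
ΣP(Period 0)·Q(Period 1) = 4.76×117 + 4.50×58 + 2.21×474 = 556.92 + 261 + 1047.54 = 1865.46
Index = 1721.51 / 1865.46 × 100 = 92.2834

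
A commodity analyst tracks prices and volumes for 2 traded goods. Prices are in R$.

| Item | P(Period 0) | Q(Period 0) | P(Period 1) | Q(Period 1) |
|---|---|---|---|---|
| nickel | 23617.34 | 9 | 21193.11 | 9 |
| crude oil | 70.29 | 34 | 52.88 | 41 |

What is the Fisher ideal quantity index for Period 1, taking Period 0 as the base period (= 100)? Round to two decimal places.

100.21

Laspeyres component (base-period weights):
ΣP(Period 0)Q(Period 1) = 23617.34×9 + 70.29×41 = 212556.06 + 2881.89 = 215437.95
ΣP(Period 0)Q(Period 0) = 23617.34×9 + 70.29×34 = 212556.06 + 2389.86 = 214945.92
L = 215437.95 / 214945.92 × 100 = 100.2289
Paasche component (current-period weights):
ΣP(Period 1)Q(Period 1) = 21193.11×9 + 52.88×41 = 190737.99 + 2168.08 = 192906.07
ΣP(Period 1)Q(Period 0) = 21193.11×9 + 52.88×34 = 190737.99 + 1797.92 = 192535.91
P = 192906.07 / 192535.91 × 100 = 100.1923
Fisher = √(L × P) = √(100.2289 × 100.1923) = 100.2106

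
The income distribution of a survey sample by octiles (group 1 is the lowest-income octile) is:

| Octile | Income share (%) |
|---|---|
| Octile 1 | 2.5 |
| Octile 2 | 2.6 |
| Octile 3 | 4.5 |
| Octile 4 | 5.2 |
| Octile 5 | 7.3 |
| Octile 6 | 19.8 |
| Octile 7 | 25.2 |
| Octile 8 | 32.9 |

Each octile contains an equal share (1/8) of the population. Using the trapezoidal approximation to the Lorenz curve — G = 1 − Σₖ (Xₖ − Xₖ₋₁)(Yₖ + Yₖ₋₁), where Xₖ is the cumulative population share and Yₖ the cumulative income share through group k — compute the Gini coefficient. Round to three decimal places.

Cumulative income shares Yₖ: 0.0250, 0.0510, 0.0960, 0.1480, 0.2210, 0.4190, 0.6710, 1.0000
Σ (Xₖ−Xₖ₋₁)(Yₖ+Yₖ₋₁) = (1/8)(0.0250+0.0000) + (1/8)(0.0510+0.0250) + (1/8)(0.0960+0.0510) + (1/8)(0.1480+0.0960) + (1/8)(0.2210+0.1480) + (1/8)(0.4190+0.2210) + (1/8)(0.6710+0.4190) + (1/8)(1.0000+0.6710)
  = 0.0031 + 0.0095 + 0.0184 + 0.0305 + 0.0461 + 0.0800 + 0.1363 + 0.2089 = 0.5328
G = 1 − 0.5328 = 0.4672

0.467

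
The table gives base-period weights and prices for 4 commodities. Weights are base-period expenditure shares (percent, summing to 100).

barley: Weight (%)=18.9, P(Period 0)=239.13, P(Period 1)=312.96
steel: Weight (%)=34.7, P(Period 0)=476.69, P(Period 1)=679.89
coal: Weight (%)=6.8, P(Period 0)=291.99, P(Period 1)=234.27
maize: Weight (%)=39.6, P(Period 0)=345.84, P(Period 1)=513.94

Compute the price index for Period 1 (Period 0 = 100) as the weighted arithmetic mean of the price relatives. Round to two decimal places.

138.53

barley: 18.9 × (312.96/239.13) = 18.9 × 1.308744 = 24.7353
steel: 34.7 × (679.89/476.69) = 34.7 × 1.426273 = 49.4917
coal: 6.8 × (234.27/291.99) = 6.8 × 0.802322 = 5.4558
maize: 39.6 × (513.94/345.84) = 39.6 × 1.486063 = 58.8481
Index = Σ wᵢ·(p₁ᵢ/p₀ᵢ) = 24.7353 + 49.4917 + 5.4558 + 58.8481 = 138.5308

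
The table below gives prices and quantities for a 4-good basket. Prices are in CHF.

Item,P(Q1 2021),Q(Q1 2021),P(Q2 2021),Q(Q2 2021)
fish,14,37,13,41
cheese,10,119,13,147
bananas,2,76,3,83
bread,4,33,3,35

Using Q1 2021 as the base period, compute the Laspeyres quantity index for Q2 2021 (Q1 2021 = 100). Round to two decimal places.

117.97

Laspeyres quantity index uses base-period prices as weights.
ΣP(Q1 2021)·Q(Q2 2021) = 14×41 + 10×147 + 2×83 + 4×35 = 574 + 1470 + 166 + 140 = 2350
ΣP(Q1 2021)·Q(Q1 2021) = 14×37 + 10×119 + 2×76 + 4×33 = 518 + 1190 + 152 + 132 = 1992
Index = 2350 / 1992 × 100 = 117.9719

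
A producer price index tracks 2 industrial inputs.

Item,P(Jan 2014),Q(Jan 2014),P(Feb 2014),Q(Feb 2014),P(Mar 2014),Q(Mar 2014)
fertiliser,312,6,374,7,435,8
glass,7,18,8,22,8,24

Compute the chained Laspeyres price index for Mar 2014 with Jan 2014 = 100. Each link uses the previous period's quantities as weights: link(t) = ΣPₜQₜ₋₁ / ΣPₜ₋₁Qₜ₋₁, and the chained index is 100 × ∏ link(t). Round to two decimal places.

137.79

Link Jan 2014→Feb 2014:
ΣP(Feb 2014)Q(Jan 2014) = 374×6 + 8×18 = 2244 + 144 = 2388
ΣP(Jan 2014)Q(Jan 2014) = 312×6 + 7×18 = 1872 + 126 = 1998
link = 2388/1998 = 1.195195
Link Feb 2014→Mar 2014:
ΣP(Mar 2014)Q(Feb 2014) = 435×7 + 8×22 = 3045 + 176 = 3221
ΣP(Feb 2014)Q(Feb 2014) = 374×7 + 8×22 = 2618 + 176 = 2794
link = 3221/2794 = 1.152827
Chained index = 100 × 1.195195 × 1.152827 = 137.7854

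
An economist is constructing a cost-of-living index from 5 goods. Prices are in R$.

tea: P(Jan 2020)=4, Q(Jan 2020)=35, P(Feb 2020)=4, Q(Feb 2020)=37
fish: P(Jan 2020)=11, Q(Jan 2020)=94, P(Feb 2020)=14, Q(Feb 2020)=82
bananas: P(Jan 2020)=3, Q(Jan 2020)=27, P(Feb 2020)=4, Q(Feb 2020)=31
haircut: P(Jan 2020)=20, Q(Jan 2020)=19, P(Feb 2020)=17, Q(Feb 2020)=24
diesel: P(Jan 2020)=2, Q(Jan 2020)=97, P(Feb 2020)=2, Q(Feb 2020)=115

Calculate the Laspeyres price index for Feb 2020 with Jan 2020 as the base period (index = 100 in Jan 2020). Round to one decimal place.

Laspeyres price index uses base-period quantities as weights.
ΣP(Feb 2020)·Q(Jan 2020) = 4×35 + 14×94 + 4×27 + 17×19 + 2×97 = 140 + 1316 + 108 + 323 + 194 = 2081
ΣP(Jan 2020)·Q(Jan 2020) = 4×35 + 11×94 + 3×27 + 20×19 + 2×97 = 140 + 1034 + 81 + 380 + 194 = 1829
Index = 2081 / 1829 × 100 = 113.7780

113.8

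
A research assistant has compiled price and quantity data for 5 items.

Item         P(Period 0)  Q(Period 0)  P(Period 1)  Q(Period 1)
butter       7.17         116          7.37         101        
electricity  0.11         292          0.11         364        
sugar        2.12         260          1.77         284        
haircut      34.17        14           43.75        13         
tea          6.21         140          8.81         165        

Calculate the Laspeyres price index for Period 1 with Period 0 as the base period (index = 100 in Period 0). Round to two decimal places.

Laspeyres price index uses base-period quantities as weights.
ΣP(Period 1)·Q(Period 0) = 7.37×116 + 0.11×292 + 1.77×260 + 43.75×14 + 8.81×140 = 854.92 + 32.12 + 460.2 + 612.5 + 1233.4 = 3193.14
ΣP(Period 0)·Q(Period 0) = 7.17×116 + 0.11×292 + 2.12×260 + 34.17×14 + 6.21×140 = 831.72 + 32.12 + 551.2 + 478.38 + 869.4 = 2762.82
Index = 3193.14 / 2762.82 × 100 = 115.5754

115.58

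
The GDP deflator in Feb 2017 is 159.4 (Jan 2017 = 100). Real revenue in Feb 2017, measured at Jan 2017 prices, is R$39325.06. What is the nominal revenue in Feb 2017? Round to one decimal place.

62684.1

Nominal = Real × (Index/100) = 39325.06 × (159.4/100)
        = 39325.06 × 1.594 = 62684.1456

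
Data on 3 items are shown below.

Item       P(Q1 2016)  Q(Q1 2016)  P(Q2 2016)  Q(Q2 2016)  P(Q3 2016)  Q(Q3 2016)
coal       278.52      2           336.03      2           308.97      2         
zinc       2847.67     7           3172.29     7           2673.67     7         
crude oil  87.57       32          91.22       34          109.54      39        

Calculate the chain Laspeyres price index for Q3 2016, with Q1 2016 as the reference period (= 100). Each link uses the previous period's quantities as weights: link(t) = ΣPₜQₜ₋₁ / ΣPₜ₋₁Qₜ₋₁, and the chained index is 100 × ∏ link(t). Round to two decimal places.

98.30

Link Q1 2016→Q2 2016:
ΣP(Q2 2016)Q(Q1 2016) = 336.03×2 + 3172.29×7 + 91.22×32 = 672.06 + 22206.03 + 2919.04 = 25797.13
ΣP(Q1 2016)Q(Q1 2016) = 278.52×2 + 2847.67×7 + 87.57×32 = 557.04 + 19933.69 + 2802.24 = 23292.97
link = 25797.13/23292.97 = 1.107507
Link Q2 2016→Q3 2016:
ΣP(Q3 2016)Q(Q2 2016) = 308.97×2 + 2673.67×7 + 109.54×34 = 617.94 + 18715.69 + 3724.36 = 23057.99
ΣP(Q2 2016)Q(Q2 2016) = 336.03×2 + 3172.29×7 + 91.22×34 = 672.06 + 22206.03 + 3101.48 = 25979.57
link = 23057.99/25979.57 = 0.887543
Chained index = 100 × 1.107507 × 0.887543 = 98.2960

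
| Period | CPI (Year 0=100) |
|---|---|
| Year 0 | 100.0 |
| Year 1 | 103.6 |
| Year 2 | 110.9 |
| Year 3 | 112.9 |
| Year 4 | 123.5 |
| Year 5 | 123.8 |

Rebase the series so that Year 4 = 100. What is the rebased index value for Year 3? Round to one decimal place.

Rebased(Year 3) = 112.9 / 123.5 × 100 = 91.4170

91.4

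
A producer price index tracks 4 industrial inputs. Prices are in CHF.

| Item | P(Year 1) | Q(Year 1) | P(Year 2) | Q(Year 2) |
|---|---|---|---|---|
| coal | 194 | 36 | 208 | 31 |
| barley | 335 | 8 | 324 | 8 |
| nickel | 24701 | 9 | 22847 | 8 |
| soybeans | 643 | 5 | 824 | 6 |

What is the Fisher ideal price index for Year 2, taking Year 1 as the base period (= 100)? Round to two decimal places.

93.55

Laspeyres component (base-period weights):
ΣP(Year 2)Q(Year 1) = 208×36 + 324×8 + 22847×9 + 824×5 = 7488 + 2592 + 205623 + 4120 = 219823
ΣP(Year 1)Q(Year 1) = 194×36 + 335×8 + 24701×9 + 643×5 = 6984 + 2680 + 222309 + 3215 = 235188
L = 219823 / 235188 × 100 = 93.4669
Paasche component (current-period weights):
ΣP(Year 2)Q(Year 2) = 208×31 + 324×8 + 22847×8 + 824×6 = 6448 + 2592 + 182776 + 4944 = 196760
ΣP(Year 1)Q(Year 2) = 194×31 + 335×8 + 24701×8 + 643×6 = 6014 + 2680 + 197608 + 3858 = 210160
P = 196760 / 210160 × 100 = 93.6239
Fisher = √(L × P) = √(93.4669 × 93.6239) = 93.5454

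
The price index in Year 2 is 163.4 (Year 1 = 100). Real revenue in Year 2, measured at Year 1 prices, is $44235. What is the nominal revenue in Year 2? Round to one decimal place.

72280.0

Nominal = Real × (Index/100) = 44235 × (163.4/100)
        = 44235 × 1.634 = 72279.9900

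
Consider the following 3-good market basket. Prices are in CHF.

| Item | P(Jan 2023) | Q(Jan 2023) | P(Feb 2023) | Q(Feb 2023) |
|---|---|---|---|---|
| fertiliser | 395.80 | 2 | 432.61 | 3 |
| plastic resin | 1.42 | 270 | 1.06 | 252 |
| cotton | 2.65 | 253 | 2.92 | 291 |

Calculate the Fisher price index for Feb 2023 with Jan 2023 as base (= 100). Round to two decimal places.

Laspeyres component (base-period weights):
ΣP(Feb 2023)Q(Jan 2023) = 432.61×2 + 1.06×270 + 2.92×253 = 865.22 + 286.2 + 738.76 = 1890.18
ΣP(Jan 2023)Q(Jan 2023) = 395.80×2 + 1.42×270 + 2.65×253 = 791.6 + 383.4 + 670.45 = 1845.45
L = 1890.18 / 1845.45 × 100 = 102.4238
Paasche component (current-period weights):
ΣP(Feb 2023)Q(Feb 2023) = 432.61×3 + 1.06×252 + 2.92×291 = 1297.83 + 267.12 + 849.72 = 2414.67
ΣP(Jan 2023)Q(Feb 2023) = 395.80×3 + 1.42×252 + 2.65×291 = 1187.4 + 357.84 + 771.15 = 2316.39
P = 2414.67 / 2316.39 × 100 = 104.2428
Fisher = √(L × P) = √(102.4238 × 104.2428) = 103.3293

103.33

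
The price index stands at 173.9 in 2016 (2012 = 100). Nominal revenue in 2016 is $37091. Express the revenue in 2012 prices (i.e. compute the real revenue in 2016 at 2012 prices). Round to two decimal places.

Real = Nominal ÷ (Index/100) = 37091 ÷ (173.9/100)
     = 37091 ÷ 1.739 = 21328.9247

21328.92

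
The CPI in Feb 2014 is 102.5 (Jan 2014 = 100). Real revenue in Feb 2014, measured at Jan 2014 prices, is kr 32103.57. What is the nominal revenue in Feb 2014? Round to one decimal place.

Nominal = Real × (Index/100) = 32103.57 × (102.5/100)
        = 32103.57 × 1.025 = 32906.1592

32906.2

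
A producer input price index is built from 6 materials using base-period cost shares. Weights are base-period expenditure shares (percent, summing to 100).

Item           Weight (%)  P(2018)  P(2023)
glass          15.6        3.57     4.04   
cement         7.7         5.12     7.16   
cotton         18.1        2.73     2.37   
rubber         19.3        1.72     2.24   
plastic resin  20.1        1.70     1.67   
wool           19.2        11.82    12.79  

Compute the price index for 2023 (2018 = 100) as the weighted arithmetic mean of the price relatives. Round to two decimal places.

glass: 15.6 × (4.04/3.57) = 15.6 × 1.131653 = 17.6538
cement: 7.7 × (7.16/5.12) = 7.7 × 1.398438 = 10.7680
cotton: 18.1 × (2.37/2.73) = 18.1 × 0.868132 = 15.7132
rubber: 19.3 × (2.24/1.72) = 19.3 × 1.302326 = 25.1349
plastic resin: 20.1 × (1.67/1.70) = 20.1 × 0.982353 = 19.7453
wool: 19.2 × (12.79/11.82) = 19.2 × 1.082064 = 20.7756
Index = Σ wᵢ·(p₁ᵢ/p₀ᵢ) = 17.6538 + 10.7680 + 15.7132 + 25.1349 + 19.7453 + 20.7756 = 109.7907

109.79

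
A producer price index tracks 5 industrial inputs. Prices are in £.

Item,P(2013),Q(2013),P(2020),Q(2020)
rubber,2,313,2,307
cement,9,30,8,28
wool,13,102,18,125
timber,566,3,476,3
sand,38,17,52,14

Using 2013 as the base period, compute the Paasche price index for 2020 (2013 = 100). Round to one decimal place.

111.1

Paasche price index uses current-period quantities as weights.
ΣP(2020)·Q(2020) = 2×307 + 8×28 + 18×125 + 476×3 + 52×14 = 614 + 224 + 2250 + 1428 + 728 = 5244
ΣP(2013)·Q(2020) = 2×307 + 9×28 + 13×125 + 566×3 + 38×14 = 614 + 252 + 1625 + 1698 + 532 = 4721
Index = 5244 / 4721 × 100 = 111.0782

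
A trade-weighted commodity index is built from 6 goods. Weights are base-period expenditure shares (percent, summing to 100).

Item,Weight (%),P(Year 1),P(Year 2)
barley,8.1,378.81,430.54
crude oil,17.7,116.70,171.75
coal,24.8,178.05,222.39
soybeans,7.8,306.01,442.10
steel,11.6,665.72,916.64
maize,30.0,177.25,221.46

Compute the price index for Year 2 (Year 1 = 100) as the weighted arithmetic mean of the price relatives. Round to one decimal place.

barley: 8.1 × (430.54/378.81) = 8.1 × 1.136559 = 9.2061
crude oil: 17.7 × (171.75/116.70) = 17.7 × 1.471722 = 26.0495
coal: 24.8 × (222.39/178.05) = 24.8 × 1.249031 = 30.9760
soybeans: 7.8 × (442.10/306.01) = 7.8 × 1.444724 = 11.2688
steel: 11.6 × (916.64/665.72) = 11.6 × 1.376915 = 15.9722
maize: 30.0 × (221.46/177.25) = 30.0 × 1.249422 = 37.4827
Index = Σ wᵢ·(p₁ᵢ/p₀ᵢ) = 9.2061 + 26.0495 + 30.9760 + 11.2688 + 15.9722 + 37.4827 = 130.9553

131.0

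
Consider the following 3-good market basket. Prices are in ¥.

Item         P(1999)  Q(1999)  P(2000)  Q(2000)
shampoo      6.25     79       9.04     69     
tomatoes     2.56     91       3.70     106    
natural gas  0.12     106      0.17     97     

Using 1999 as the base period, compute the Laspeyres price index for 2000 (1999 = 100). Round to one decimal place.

Laspeyres price index uses base-period quantities as weights.
ΣP(2000)·Q(1999) = 9.04×79 + 3.70×91 + 0.17×106 = 714.16 + 336.7 + 18.02 = 1068.88
ΣP(1999)·Q(1999) = 6.25×79 + 2.56×91 + 0.12×106 = 493.75 + 232.96 + 12.72 = 739.43
Index = 1068.88 / 739.43 × 100 = 144.5546

144.6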